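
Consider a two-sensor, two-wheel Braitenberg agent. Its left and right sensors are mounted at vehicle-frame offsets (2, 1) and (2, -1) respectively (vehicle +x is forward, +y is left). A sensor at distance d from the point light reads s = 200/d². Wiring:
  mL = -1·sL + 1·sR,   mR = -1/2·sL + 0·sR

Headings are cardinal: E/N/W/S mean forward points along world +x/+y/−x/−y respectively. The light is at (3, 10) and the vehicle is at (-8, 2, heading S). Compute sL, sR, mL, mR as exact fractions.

left sensor world pos  = (-7, 0); dL² = 200
right sensor world pos = (-9, 0); dR² = 244
sL = 200/200 = 1
sR = 200/244 = 50/61
mL = -1·sL + 1·sR = -11/61
mR = -1/2·sL + 0·sR = -1/2

1 50/61 -11/61 -1/2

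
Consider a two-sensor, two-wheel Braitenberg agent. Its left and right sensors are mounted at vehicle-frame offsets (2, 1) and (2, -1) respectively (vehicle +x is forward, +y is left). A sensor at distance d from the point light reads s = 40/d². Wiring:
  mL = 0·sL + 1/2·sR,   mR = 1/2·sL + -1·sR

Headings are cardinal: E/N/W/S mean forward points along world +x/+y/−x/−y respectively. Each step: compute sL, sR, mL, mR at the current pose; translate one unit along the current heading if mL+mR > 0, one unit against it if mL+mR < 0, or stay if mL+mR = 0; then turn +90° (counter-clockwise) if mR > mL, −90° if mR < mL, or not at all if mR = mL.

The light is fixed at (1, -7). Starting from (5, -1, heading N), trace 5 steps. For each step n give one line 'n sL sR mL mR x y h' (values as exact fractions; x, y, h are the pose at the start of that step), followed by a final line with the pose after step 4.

0 40/73 40/89 20/89 -1140/6497 5 -1 N
1 2/5 5/9 5/18 -16/45 5 0 E
2 40/41 40/29 20/29 -1060/1189 4 0 S
3 4/5 20/41 10/41 -18/205 4 1 W
4 40/101 40/109 20/109 -1860/11009 3 1 N
final 3 2 E

n=0: pose=(5,-1,N); sL=40/73, sR=40/89; mL=20/89, mR=-1140/6497; mL+mR=320/6497 → advance +1; mR−mL=-2600/6497 → turn -1·90°
n=1: pose=(5,0,E); sL=2/5, sR=5/9; mL=5/18, mR=-16/45; mL+mR=-7/90 → advance -1; mR−mL=-19/30 → turn -1·90°
n=2: pose=(4,0,S); sL=40/41, sR=40/29; mL=20/29, mR=-1060/1189; mL+mR=-240/1189 → advance -1; mR−mL=-1880/1189 → turn -1·90°
n=3: pose=(4,1,W); sL=4/5, sR=20/41; mL=10/41, mR=-18/205; mL+mR=32/205 → advance +1; mR−mL=-68/205 → turn -1·90°
n=4: pose=(3,1,N); sL=40/101, sR=40/109; mL=20/109, mR=-1860/11009; mL+mR=160/11009 → advance +1; mR−mL=-3880/11009 → turn -1·90°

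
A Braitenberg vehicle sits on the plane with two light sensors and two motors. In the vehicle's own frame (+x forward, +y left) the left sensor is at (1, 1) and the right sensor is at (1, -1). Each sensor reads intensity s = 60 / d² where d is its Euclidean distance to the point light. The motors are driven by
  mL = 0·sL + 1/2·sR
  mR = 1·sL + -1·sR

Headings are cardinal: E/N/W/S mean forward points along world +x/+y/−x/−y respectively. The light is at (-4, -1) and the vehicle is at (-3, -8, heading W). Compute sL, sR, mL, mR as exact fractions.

left sensor world pos  = (-4, -9); dL² = 64
right sensor world pos = (-4, -7); dR² = 36
sL = 60/64 = 15/16
sR = 60/36 = 5/3
mL = 0·sL + 1/2·sR = 5/6
mR = 1·sL + -1·sR = -35/48

15/16 5/3 5/6 -35/48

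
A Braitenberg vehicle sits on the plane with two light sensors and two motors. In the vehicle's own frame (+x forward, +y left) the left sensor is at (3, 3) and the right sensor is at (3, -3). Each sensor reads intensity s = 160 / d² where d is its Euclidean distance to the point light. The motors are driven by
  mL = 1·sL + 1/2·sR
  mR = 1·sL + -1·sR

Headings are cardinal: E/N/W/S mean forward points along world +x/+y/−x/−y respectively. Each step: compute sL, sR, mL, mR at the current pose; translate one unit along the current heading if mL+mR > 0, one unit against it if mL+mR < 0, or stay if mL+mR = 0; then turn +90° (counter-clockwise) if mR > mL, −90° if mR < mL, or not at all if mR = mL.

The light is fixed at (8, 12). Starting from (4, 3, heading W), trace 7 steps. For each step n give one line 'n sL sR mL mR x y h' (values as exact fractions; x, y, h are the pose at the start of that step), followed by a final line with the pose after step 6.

n=0: pose=(4,3,W); sL=160/193, sR=32/17; mL=5808/3281, mR=-3456/3281; mL+mR=2352/3281 → advance +1; mR−mL=-48/17 → turn -1·90°
n=1: pose=(3,3,N); sL=8/5, sR=4; mL=18/5, mR=-12/5; mL+mR=6/5 → advance +1; mR−mL=-6 → turn -1·90°
n=2: pose=(3,4,E); sL=160/29, sR=32/25; mL=4464/725, mR=3072/725; mL+mR=7536/725 → advance +1; mR−mL=-48/25 → turn -1·90°
n=3: pose=(4,4,S); sL=80/61, sR=16/17; mL=1848/1037, mR=384/1037; mL+mR=2232/1037 → advance +1; mR−mL=-24/17 → turn -1·90°
n=4: pose=(4,3,W); sL=160/193, sR=32/17; mL=5808/3281, mR=-3456/3281; mL+mR=2352/3281 → advance +1; mR−mL=-48/17 → turn -1·90°
n=5: pose=(3,3,N); sL=8/5, sR=4; mL=18/5, mR=-12/5; mL+mR=6/5 → advance +1; mR−mL=-6 → turn -1·90°
n=6: pose=(3,4,E); sL=160/29, sR=32/25; mL=4464/725, mR=3072/725; mL+mR=7536/725 → advance +1; mR−mL=-48/25 → turn -1·90°

0 160/193 32/17 5808/3281 -3456/3281 4 3 W
1 8/5 4 18/5 -12/5 3 3 N
2 160/29 32/25 4464/725 3072/725 3 4 E
3 80/61 16/17 1848/1037 384/1037 4 4 S
4 160/193 32/17 5808/3281 -3456/3281 4 3 W
5 8/5 4 18/5 -12/5 3 3 N
6 160/29 32/25 4464/725 3072/725 3 4 E
final 4 4 S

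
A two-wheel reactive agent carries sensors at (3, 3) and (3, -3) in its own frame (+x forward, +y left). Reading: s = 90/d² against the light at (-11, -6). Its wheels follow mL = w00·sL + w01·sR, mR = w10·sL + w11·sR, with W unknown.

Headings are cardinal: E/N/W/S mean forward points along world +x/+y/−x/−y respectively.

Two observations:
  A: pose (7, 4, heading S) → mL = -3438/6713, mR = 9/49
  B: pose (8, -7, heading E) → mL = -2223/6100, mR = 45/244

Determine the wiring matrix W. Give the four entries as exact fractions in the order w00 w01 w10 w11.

-1 -1 1 0

obs A: pose=(7,4,S) → sL=9/49, sR=45/137, mL=-3438/6713, mR=9/49
obs B: pose=(8,-7,E) → sL=45/244, sR=9/50, mL=-2223/6100, mR=45/244
sensor matrix S = [[9/49, 45/137], [45/244, 9/50]]; det S = -1126791/40949300
solve [mL_A; mL_B] = S·[w00; w01] and [mR_A; mR_B] = S·[w10; w11]:
  w00 = -1, w01 = -1, w10 = 1, w11 = 0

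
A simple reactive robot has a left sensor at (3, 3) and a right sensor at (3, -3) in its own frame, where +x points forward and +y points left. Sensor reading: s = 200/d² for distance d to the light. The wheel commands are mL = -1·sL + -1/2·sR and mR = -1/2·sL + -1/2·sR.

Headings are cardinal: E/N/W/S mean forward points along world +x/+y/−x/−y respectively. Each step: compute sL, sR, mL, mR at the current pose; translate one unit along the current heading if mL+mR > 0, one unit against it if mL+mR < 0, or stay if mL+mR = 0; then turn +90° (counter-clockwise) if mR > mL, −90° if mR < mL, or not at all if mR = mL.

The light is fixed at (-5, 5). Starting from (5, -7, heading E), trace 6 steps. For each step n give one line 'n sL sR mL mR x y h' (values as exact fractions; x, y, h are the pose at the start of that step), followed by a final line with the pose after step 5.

0 4/5 100/197 -1038/985 -644/985 5 -7 E
1 200/117 8/9 -28/13 -152/117 4 -7 N
2 50/73 25/17 -3525/2482 -2675/2482 4 -8 W
3 8/17 40/61 -828/1037 -584/1037 5 -8 S
4 4/5 100/197 -1038/985 -644/985 5 -7 E
5 200/117 8/9 -28/13 -152/117 4 -7 N
final 4 -8 W

n=0: pose=(5,-7,E); sL=4/5, sR=100/197; mL=-1038/985, mR=-644/985; mL+mR=-1682/985 → advance -1; mR−mL=2/5 → turn +1·90°
n=1: pose=(4,-7,N); sL=200/117, sR=8/9; mL=-28/13, mR=-152/117; mL+mR=-404/117 → advance -1; mR−mL=100/117 → turn +1·90°
n=2: pose=(4,-8,W); sL=50/73, sR=25/17; mL=-3525/2482, mR=-2675/2482; mL+mR=-3100/1241 → advance -1; mR−mL=25/73 → turn +1·90°
n=3: pose=(5,-8,S); sL=8/17, sR=40/61; mL=-828/1037, mR=-584/1037; mL+mR=-1412/1037 → advance -1; mR−mL=4/17 → turn +1·90°
n=4: pose=(5,-7,E); sL=4/5, sR=100/197; mL=-1038/985, mR=-644/985; mL+mR=-1682/985 → advance -1; mR−mL=2/5 → turn +1·90°
n=5: pose=(4,-7,N); sL=200/117, sR=8/9; mL=-28/13, mR=-152/117; mL+mR=-404/117 → advance -1; mR−mL=100/117 → turn +1·90°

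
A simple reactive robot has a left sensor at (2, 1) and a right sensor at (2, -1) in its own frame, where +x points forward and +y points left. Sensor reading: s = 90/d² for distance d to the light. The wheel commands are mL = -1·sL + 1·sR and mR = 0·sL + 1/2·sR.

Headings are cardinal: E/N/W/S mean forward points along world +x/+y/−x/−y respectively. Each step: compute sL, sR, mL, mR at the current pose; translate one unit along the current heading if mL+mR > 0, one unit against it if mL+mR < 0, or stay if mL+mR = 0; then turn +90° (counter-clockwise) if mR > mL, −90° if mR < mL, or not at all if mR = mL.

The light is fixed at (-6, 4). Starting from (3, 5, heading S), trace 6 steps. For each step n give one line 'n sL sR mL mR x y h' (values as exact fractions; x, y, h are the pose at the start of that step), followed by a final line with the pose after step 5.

0 90/101 18/13 648/1313 9/13 3 5 S
1 45/61 45/61 0 45/122 3 4 E
2 18/17 18/25 -144/425 9/25 4 4 N
3 45/32 45/34 -45/544 45/68 4 5 W
4 90/101 18/13 648/1313 9/13 3 5 S
5 45/61 45/61 0 45/122 3 4 E
final 4 4 N

n=0: pose=(3,5,S); sL=90/101, sR=18/13; mL=648/1313, mR=9/13; mL+mR=1557/1313 → advance +1; mR−mL=261/1313 → turn +1·90°
n=1: pose=(3,4,E); sL=45/61, sR=45/61; mL=0, mR=45/122; mL+mR=45/122 → advance +1; mR−mL=45/122 → turn +1·90°
n=2: pose=(4,4,N); sL=18/17, sR=18/25; mL=-144/425, mR=9/25; mL+mR=9/425 → advance +1; mR−mL=297/425 → turn +1·90°
n=3: pose=(4,5,W); sL=45/32, sR=45/34; mL=-45/544, mR=45/68; mL+mR=315/544 → advance +1; mR−mL=405/544 → turn +1·90°
n=4: pose=(3,5,S); sL=90/101, sR=18/13; mL=648/1313, mR=9/13; mL+mR=1557/1313 → advance +1; mR−mL=261/1313 → turn +1·90°
n=5: pose=(3,4,E); sL=45/61, sR=45/61; mL=0, mR=45/122; mL+mR=45/122 → advance +1; mR−mL=45/122 → turn +1·90°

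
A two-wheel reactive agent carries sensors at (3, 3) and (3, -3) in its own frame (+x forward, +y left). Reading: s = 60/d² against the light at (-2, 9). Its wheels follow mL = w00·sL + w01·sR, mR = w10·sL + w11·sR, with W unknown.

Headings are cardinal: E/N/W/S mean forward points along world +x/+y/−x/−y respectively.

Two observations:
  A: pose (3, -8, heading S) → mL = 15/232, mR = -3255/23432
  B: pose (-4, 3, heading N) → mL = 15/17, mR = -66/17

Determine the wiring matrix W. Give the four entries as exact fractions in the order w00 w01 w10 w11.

1/2 0 -1/2 -1/2

obs A: pose=(3,-8,S) → sL=15/116, sR=15/101, mL=15/232, mR=-3255/23432
obs B: pose=(-4,3,N) → sL=30/17, sR=6, mL=15/17, mR=-66/17
sensor matrix S = [[15/116, 15/101], [30/17, 6]]; det S = 51165/99586
solve [mL_A; mL_B] = S·[w00; w01] and [mR_A; mR_B] = S·[w10; w11]:
  w00 = 1/2, w01 = 0, w10 = -1/2, w11 = -1/2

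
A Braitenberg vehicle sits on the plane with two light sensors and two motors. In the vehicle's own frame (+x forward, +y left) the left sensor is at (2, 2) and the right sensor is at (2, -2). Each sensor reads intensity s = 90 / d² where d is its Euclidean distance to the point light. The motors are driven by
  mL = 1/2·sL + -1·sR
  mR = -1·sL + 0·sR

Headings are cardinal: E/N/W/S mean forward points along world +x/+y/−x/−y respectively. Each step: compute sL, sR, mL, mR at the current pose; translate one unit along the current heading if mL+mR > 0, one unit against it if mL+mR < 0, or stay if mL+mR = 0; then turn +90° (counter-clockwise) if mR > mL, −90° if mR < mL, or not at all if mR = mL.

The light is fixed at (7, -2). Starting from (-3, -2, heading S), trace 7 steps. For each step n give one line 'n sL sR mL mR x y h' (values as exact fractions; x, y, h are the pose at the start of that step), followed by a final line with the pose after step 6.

0 45/34 45/74 135/2516 -45/34 -3 -2 S
1 18/29 10/17 -137/493 -18/29 -3 -1 W
2 9/13 45/29 -909/754 -9/13 -2 -1 N
3 18/25 18/25 -9/25 -18/25 -2 -2 W
4 45/52 9/4 -189/104 -45/52 -1 -2 N
5 90/109 90/101 -5265/11009 -90/109 -1 -3 W
6 45/41 45/13 -3105/1066 -45/41 0 -3 N
final 0 -4 W

n=0: pose=(-3,-2,S); sL=45/34, sR=45/74; mL=135/2516, mR=-45/34; mL+mR=-3195/2516 → advance -1; mR−mL=-3465/2516 → turn -1·90°
n=1: pose=(-3,-1,W); sL=18/29, sR=10/17; mL=-137/493, mR=-18/29; mL+mR=-443/493 → advance -1; mR−mL=-169/493 → turn -1·90°
n=2: pose=(-2,-1,N); sL=9/13, sR=45/29; mL=-909/754, mR=-9/13; mL+mR=-1431/754 → advance -1; mR−mL=387/754 → turn +1·90°
n=3: pose=(-2,-2,W); sL=18/25, sR=18/25; mL=-9/25, mR=-18/25; mL+mR=-27/25 → advance -1; mR−mL=-9/25 → turn -1·90°
n=4: pose=(-1,-2,N); sL=45/52, sR=9/4; mL=-189/104, mR=-45/52; mL+mR=-279/104 → advance -1; mR−mL=99/104 → turn +1·90°
n=5: pose=(-1,-3,W); sL=90/109, sR=90/101; mL=-5265/11009, mR=-90/109; mL+mR=-14355/11009 → advance -1; mR−mL=-3825/11009 → turn -1·90°
n=6: pose=(0,-3,N); sL=45/41, sR=45/13; mL=-3105/1066, mR=-45/41; mL+mR=-4275/1066 → advance -1; mR−mL=1935/1066 → turn +1·90°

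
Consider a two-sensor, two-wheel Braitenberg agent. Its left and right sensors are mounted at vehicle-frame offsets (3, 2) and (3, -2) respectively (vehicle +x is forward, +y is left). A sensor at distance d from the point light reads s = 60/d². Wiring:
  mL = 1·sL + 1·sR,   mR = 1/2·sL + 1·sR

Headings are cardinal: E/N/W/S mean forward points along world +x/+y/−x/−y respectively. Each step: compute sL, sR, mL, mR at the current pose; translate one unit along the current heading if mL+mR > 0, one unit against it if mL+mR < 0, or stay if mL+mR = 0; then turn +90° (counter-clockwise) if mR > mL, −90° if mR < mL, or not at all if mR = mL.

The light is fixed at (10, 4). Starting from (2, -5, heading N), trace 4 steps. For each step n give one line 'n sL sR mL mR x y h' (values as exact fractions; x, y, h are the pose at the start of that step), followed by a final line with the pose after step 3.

0 15/34 5/6 65/51 215/204 2 -5 N
1 60/61 12/25 2232/1525 1482/1525 2 -4 E
2 30/73 30/101 5220/7373 3705/7373 3 -4 S
3 60/221 60/149 22200/32929 17730/32929 3 -5 W
final 2 -5 N

n=0: pose=(2,-5,N); sL=15/34, sR=5/6; mL=65/51, mR=215/204; mL+mR=475/204 → advance +1; mR−mL=-15/68 → turn -1·90°
n=1: pose=(2,-4,E); sL=60/61, sR=12/25; mL=2232/1525, mR=1482/1525; mL+mR=3714/1525 → advance +1; mR−mL=-30/61 → turn -1·90°
n=2: pose=(3,-4,S); sL=30/73, sR=30/101; mL=5220/7373, mR=3705/7373; mL+mR=8925/7373 → advance +1; mR−mL=-15/73 → turn -1·90°
n=3: pose=(3,-5,W); sL=60/221, sR=60/149; mL=22200/32929, mR=17730/32929; mL+mR=39930/32929 → advance +1; mR−mL=-30/221 → turn -1·90°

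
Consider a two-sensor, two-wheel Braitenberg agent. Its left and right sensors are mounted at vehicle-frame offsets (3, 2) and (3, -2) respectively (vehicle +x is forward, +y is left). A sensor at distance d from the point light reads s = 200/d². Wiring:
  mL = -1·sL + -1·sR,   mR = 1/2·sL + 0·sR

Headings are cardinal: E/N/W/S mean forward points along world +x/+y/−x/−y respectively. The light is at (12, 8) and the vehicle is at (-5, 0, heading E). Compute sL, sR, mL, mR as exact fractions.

left sensor world pos  = (-2, 2); dL² = 232
right sensor world pos = (-2, -2); dR² = 296
sL = 200/232 = 25/29
sR = 200/296 = 25/37
mL = -1·sL + -1·sR = -1650/1073
mR = 1/2·sL + 0·sR = 25/58

25/29 25/37 -1650/1073 25/58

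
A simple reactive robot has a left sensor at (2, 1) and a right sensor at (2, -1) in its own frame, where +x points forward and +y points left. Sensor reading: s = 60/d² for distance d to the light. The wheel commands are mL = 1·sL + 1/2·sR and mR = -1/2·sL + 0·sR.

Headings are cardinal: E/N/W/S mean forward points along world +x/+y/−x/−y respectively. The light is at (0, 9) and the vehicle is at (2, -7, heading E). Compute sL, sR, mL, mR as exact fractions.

left sensor world pos  = (4, -6); dL² = 241
right sensor world pos = (4, -8); dR² = 305
sL = 60/241 = 60/241
sR = 60/305 = 12/61
mL = 1·sL + 1/2·sR = 5106/14701
mR = -1/2·sL + 0·sR = -30/241

60/241 12/61 5106/14701 -30/241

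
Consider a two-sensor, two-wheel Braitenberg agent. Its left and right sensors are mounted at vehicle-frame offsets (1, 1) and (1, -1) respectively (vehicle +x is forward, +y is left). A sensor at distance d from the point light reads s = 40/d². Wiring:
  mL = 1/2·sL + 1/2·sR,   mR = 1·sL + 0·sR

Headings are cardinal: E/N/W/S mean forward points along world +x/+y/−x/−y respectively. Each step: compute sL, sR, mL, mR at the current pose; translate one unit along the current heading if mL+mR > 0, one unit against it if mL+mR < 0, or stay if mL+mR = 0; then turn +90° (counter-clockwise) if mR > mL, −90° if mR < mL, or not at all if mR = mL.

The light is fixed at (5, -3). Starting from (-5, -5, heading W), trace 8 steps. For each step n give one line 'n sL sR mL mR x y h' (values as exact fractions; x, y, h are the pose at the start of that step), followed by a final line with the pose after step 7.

n=0: pose=(-5,-5,W); sL=4/13, sR=20/61; mL=252/793, mR=4/13; mL+mR=496/793 → advance +1; mR−mL=-8/793 → turn -1·90°
n=1: pose=(-6,-5,N); sL=8/29, sR=40/101; mL=984/2929, mR=8/29; mL+mR=1792/2929 → advance +1; mR−mL=-176/2929 → turn -1·90°
n=2: pose=(-6,-4,E); sL=2/5, sR=5/13; mL=51/130, mR=2/5; mL+mR=103/130 → advance +1; mR−mL=1/130 → turn +1·90°
n=3: pose=(-5,-4,N); sL=40/121, sR=40/81; mL=4040/9801, mR=40/121; mL+mR=7280/9801 → advance +1; mR−mL=-800/9801 → turn -1·90°
n=4: pose=(-5,-3,E); sL=20/41, sR=20/41; mL=20/41, mR=20/41; mL+mR=40/41 → advance +1; mR−mL=0 → turn +0·90°
n=5: pose=(-4,-3,E); sL=8/13, sR=8/13; mL=8/13, mR=8/13; mL+mR=16/13 → advance +1; mR−mL=0 → turn +0·90°
n=6: pose=(-3,-3,E); sL=4/5, sR=4/5; mL=4/5, mR=4/5; mL+mR=8/5 → advance +1; mR−mL=0 → turn +0·90°
n=7: pose=(-2,-3,E); sL=40/37, sR=40/37; mL=40/37, mR=40/37; mL+mR=80/37 → advance +1; mR−mL=0 → turn +0·90°

0 4/13 20/61 252/793 4/13 -5 -5 W
1 8/29 40/101 984/2929 8/29 -6 -5 N
2 2/5 5/13 51/130 2/5 -6 -4 E
3 40/121 40/81 4040/9801 40/121 -5 -4 N
4 20/41 20/41 20/41 20/41 -5 -3 E
5 8/13 8/13 8/13 8/13 -4 -3 E
6 4/5 4/5 4/5 4/5 -3 -3 E
7 40/37 40/37 40/37 40/37 -2 -3 E
final -1 -3 E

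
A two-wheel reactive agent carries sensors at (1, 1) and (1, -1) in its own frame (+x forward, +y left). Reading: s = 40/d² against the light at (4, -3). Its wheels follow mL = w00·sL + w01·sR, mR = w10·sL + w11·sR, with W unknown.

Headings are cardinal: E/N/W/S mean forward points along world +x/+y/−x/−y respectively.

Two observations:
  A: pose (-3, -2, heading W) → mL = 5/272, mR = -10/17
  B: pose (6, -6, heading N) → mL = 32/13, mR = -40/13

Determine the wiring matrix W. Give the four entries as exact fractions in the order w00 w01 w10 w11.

obs A: pose=(-3,-2,W) → sL=5/8, sR=10/17, mL=5/272, mR=-10/17
obs B: pose=(6,-6,N) → sL=8, sR=40/13, mL=32/13, mR=-40/13
sensor matrix S = [[5/8, 10/17], [8, 40/13]]; det S = -615/221
solve [mL_A; mL_B] = S·[w00; w01] and [mR_A; mR_B] = S·[w10; w11]:
  w00 = 1/2, w01 = -1/2, w10 = 0, w11 = -1

1/2 -1/2 0 -1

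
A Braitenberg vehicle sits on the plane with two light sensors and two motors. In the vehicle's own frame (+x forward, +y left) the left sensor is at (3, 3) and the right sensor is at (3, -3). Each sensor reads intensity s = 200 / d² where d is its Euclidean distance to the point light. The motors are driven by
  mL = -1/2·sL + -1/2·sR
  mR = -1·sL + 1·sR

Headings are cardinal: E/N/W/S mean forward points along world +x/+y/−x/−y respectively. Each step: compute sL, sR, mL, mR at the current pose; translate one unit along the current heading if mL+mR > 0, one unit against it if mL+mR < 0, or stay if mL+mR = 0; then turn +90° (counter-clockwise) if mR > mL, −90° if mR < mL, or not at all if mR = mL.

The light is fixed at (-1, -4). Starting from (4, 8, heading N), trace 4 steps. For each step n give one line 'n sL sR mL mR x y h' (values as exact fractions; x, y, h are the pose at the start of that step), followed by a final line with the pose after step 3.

0 200/229 200/289 -51800/66181 -12000/66181 4 8 N
1 50/17 1 -67/34 -33/17 4 7 W
2 40/29 200/73 -4360/2117 2880/2117 5 7 S
3 100/153 100/81 -1300/1377 800/1377 5 8 E
final 4 8 N

n=0: pose=(4,8,N); sL=200/229, sR=200/289; mL=-51800/66181, mR=-12000/66181; mL+mR=-63800/66181 → advance -1; mR−mL=39800/66181 → turn +1·90°
n=1: pose=(4,7,W); sL=50/17, sR=1; mL=-67/34, mR=-33/17; mL+mR=-133/34 → advance -1; mR−mL=1/34 → turn +1·90°
n=2: pose=(5,7,S); sL=40/29, sR=200/73; mL=-4360/2117, mR=2880/2117; mL+mR=-1480/2117 → advance -1; mR−mL=7240/2117 → turn +1·90°
n=3: pose=(5,8,E); sL=100/153, sR=100/81; mL=-1300/1377, mR=800/1377; mL+mR=-500/1377 → advance -1; mR−mL=700/459 → turn +1·90°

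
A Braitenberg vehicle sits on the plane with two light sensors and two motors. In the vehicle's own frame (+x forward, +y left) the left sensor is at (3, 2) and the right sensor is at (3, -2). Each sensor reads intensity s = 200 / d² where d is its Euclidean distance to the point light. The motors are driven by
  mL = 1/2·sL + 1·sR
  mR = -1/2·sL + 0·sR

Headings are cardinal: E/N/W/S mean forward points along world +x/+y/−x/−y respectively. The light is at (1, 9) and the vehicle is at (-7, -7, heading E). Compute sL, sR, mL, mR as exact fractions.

left sensor world pos  = (-4, -5); dL² = 221
right sensor world pos = (-4, -9); dR² = 349
sL = 200/221 = 200/221
sR = 200/349 = 200/349
mL = 1/2·sL + 1·sR = 79100/77129
mR = -1/2·sL + 0·sR = -100/221

200/221 200/349 79100/77129 -100/221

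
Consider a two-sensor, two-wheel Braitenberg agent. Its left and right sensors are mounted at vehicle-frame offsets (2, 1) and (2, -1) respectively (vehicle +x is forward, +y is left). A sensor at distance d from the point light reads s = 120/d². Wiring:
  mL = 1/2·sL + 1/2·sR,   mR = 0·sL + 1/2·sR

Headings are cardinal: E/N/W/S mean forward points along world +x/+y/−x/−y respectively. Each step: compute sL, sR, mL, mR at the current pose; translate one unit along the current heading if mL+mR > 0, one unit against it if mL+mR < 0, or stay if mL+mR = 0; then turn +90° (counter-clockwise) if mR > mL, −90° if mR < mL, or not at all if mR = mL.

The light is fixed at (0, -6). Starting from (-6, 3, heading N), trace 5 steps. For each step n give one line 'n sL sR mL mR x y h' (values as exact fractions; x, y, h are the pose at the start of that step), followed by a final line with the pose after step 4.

n=0: pose=(-6,3,N); sL=12/17, sR=60/73; mL=948/1241, mR=30/73; mL+mR=1458/1241 → advance +1; mR−mL=-6/17 → turn -1·90°
n=1: pose=(-6,4,E); sL=120/137, sR=120/97; mL=14040/13289, mR=60/97; mL+mR=22260/13289 → advance +1; mR−mL=-60/137 → turn -1·90°
n=2: pose=(-5,4,S); sL=3/2, sR=6/5; mL=27/20, mR=3/5; mL+mR=39/20 → advance +1; mR−mL=-3/4 → turn -1·90°
n=3: pose=(-5,3,W); sL=120/113, sR=120/149; mL=15720/16837, mR=60/149; mL+mR=22500/16837 → advance +1; mR−mL=-60/113 → turn -1·90°
n=4: pose=(-6,3,N); sL=12/17, sR=60/73; mL=948/1241, mR=30/73; mL+mR=1458/1241 → advance +1; mR−mL=-6/17 → turn -1·90°

0 12/17 60/73 948/1241 30/73 -6 3 N
1 120/137 120/97 14040/13289 60/97 -6 4 E
2 3/2 6/5 27/20 3/5 -5 4 S
3 120/113 120/149 15720/16837 60/149 -5 3 W
4 12/17 60/73 948/1241 30/73 -6 3 N
final -6 4 E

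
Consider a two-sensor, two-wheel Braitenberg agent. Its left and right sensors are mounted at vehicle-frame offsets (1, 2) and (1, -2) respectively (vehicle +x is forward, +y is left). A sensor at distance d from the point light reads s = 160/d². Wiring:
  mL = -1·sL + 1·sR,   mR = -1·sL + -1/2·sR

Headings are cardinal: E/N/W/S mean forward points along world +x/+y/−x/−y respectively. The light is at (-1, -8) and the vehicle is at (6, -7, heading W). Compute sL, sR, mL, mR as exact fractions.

left sensor world pos  = (5, -9); dL² = 37
right sensor world pos = (5, -5); dR² = 45
sL = 160/37 = 160/37
sR = 160/45 = 32/9
mL = -1·sL + 1·sR = -256/333
mR = -1·sL + -1/2·sR = -2032/333

160/37 32/9 -256/333 -2032/333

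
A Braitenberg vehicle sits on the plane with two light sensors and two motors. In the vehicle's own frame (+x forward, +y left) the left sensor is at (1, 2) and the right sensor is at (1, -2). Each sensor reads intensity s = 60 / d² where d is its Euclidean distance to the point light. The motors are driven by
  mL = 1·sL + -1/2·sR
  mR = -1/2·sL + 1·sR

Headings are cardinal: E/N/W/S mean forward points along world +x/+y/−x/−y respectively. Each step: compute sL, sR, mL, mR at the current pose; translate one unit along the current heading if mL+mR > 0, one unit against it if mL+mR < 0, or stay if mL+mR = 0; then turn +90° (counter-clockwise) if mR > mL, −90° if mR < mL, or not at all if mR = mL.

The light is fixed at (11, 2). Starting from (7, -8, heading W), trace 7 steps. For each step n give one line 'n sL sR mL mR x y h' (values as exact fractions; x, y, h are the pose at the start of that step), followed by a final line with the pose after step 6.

0 60/169 60/89 270/15041 7470/15041 7 -8 W
1 6/13 6/17 63/221 27/221 6 -8 S
2 12/41 20/39 58/1599 586/1599 6 -9 W
3 3/8 15/52 3/13 21/208 5 -9 S
4 12/49 60/149 318/7301 2046/7301 5 -10 W
5 30/97 6/25 459/2425 207/2425 4 -10 S
6 60/289 12/37 486/10693 2358/10693 4 -11 W
final 3 -11 S

n=0: pose=(7,-8,W); sL=60/169, sR=60/89; mL=270/15041, mR=7470/15041; mL+mR=7740/15041 → advance +1; mR−mL=7200/15041 → turn +1·90°
n=1: pose=(6,-8,S); sL=6/13, sR=6/17; mL=63/221, mR=27/221; mL+mR=90/221 → advance +1; mR−mL=-36/221 → turn -1·90°
n=2: pose=(6,-9,W); sL=12/41, sR=20/39; mL=58/1599, mR=586/1599; mL+mR=644/1599 → advance +1; mR−mL=176/533 → turn +1·90°
n=3: pose=(5,-9,S); sL=3/8, sR=15/52; mL=3/13, mR=21/208; mL+mR=69/208 → advance +1; mR−mL=-27/208 → turn -1·90°
n=4: pose=(5,-10,W); sL=12/49, sR=60/149; mL=318/7301, mR=2046/7301; mL+mR=2364/7301 → advance +1; mR−mL=1728/7301 → turn +1·90°
n=5: pose=(4,-10,S); sL=30/97, sR=6/25; mL=459/2425, mR=207/2425; mL+mR=666/2425 → advance +1; mR−mL=-252/2425 → turn -1·90°
n=6: pose=(4,-11,W); sL=60/289, sR=12/37; mL=486/10693, mR=2358/10693; mL+mR=2844/10693 → advance +1; mR−mL=1872/10693 → turn +1·90°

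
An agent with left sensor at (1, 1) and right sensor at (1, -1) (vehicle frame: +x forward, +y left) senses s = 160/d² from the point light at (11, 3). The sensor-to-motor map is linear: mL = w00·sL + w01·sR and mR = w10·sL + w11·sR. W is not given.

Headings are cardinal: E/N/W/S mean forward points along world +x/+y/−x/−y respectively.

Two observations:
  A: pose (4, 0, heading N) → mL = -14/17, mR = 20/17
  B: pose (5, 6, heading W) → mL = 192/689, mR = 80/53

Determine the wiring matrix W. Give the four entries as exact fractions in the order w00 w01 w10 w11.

obs A: pose=(4,0,N) → sL=40/17, sR=4, mL=-14/17, mR=20/17
obs B: pose=(5,6,W) → sL=160/53, sR=32/13, mL=192/689, mR=80/53
sensor matrix S = [[40/17, 4], [160/53, 32/13]]; det S = -73600/11713
solve [mL_A; mL_B] = S·[w00; w01] and [mR_A; mR_B] = S·[w10; w11]:
  w00 = 1/2, w01 = -1/2, w10 = 1/2, w11 = 0

1/2 -1/2 1/2 0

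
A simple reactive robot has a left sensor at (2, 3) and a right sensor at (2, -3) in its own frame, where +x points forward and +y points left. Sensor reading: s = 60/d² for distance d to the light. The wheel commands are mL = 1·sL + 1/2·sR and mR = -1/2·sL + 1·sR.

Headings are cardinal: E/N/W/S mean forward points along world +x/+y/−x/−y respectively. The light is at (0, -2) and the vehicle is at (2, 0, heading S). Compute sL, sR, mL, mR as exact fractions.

left sensor world pos  = (5, -2); dL² = 25
right sensor world pos = (-1, -2); dR² = 1
sL = 60/25 = 12/5
sR = 60/1 = 60
mL = 1·sL + 1/2·sR = 162/5
mR = -1/2·sL + 1·sR = 294/5

12/5 60 162/5 294/5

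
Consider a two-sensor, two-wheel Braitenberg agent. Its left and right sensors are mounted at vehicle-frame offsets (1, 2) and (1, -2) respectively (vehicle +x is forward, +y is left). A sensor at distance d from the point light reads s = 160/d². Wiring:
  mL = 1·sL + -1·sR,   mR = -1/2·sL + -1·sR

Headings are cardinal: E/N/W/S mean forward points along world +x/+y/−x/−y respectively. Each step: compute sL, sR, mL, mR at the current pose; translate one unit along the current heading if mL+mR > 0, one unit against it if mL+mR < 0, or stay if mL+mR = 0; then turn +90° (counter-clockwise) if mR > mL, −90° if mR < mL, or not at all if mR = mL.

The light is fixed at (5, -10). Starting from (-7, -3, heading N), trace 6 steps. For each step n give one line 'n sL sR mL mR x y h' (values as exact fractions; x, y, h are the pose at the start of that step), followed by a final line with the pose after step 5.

0 8/13 40/41 -192/533 -684/533 -7 -3 N
1 32/37 160/137 -1536/5069 -8112/5069 -7 -4 E
2 80/73 16/25 832/1825 -2168/1825 -8 -4 S
3 160/221 160/277 8960/61217 -57520/61217 -8 -3 W
4 8/13 40/41 -192/533 -684/533 -7 -3 N
5 32/37 160/137 -1536/5069 -8112/5069 -7 -4 E
final -8 -4 S

n=0: pose=(-7,-3,N); sL=8/13, sR=40/41; mL=-192/533, mR=-684/533; mL+mR=-876/533 → advance -1; mR−mL=-12/13 → turn -1·90°
n=1: pose=(-7,-4,E); sL=32/37, sR=160/137; mL=-1536/5069, mR=-8112/5069; mL+mR=-9648/5069 → advance -1; mR−mL=-48/37 → turn -1·90°
n=2: pose=(-8,-4,S); sL=80/73, sR=16/25; mL=832/1825, mR=-2168/1825; mL+mR=-1336/1825 → advance -1; mR−mL=-120/73 → turn -1·90°
n=3: pose=(-8,-3,W); sL=160/221, sR=160/277; mL=8960/61217, mR=-57520/61217; mL+mR=-48560/61217 → advance -1; mR−mL=-240/221 → turn -1·90°
n=4: pose=(-7,-3,N); sL=8/13, sR=40/41; mL=-192/533, mR=-684/533; mL+mR=-876/533 → advance -1; mR−mL=-12/13 → turn -1·90°
n=5: pose=(-7,-4,E); sL=32/37, sR=160/137; mL=-1536/5069, mR=-8112/5069; mL+mR=-9648/5069 → advance -1; mR−mL=-48/37 → turn -1·90°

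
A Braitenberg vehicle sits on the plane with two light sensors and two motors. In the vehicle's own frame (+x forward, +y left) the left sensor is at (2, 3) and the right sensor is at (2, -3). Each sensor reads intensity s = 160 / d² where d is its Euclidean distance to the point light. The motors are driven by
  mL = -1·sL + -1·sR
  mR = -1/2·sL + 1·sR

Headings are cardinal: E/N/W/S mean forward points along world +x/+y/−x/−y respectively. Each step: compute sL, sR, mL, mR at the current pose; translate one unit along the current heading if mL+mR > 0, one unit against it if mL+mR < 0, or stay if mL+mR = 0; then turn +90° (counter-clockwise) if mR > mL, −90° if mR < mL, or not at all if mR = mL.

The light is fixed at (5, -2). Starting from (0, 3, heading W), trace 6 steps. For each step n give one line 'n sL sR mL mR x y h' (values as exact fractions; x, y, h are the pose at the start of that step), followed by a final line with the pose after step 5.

0 160/53 160/113 -26560/5989 -560/5989 0 3 W
1 16 80/29 -544/29 -152/29 1 3 S
2 32/17 160/13 -3136/221 2512/221 1 4 E
3 5/4 40/17 -245/68 235/136 0 4 N
4 160/53 160/113 -26560/5989 -560/5989 0 3 W
5 16 80/29 -544/29 -152/29 1 3 S
final 1 4 E

n=0: pose=(0,3,W); sL=160/53, sR=160/113; mL=-26560/5989, mR=-560/5989; mL+mR=-240/53 → advance -1; mR−mL=26000/5989 → turn +1·90°
n=1: pose=(1,3,S); sL=16, sR=80/29; mL=-544/29, mR=-152/29; mL+mR=-24 → advance -1; mR−mL=392/29 → turn +1·90°
n=2: pose=(1,4,E); sL=32/17, sR=160/13; mL=-3136/221, mR=2512/221; mL+mR=-48/17 → advance -1; mR−mL=5648/221 → turn +1·90°
n=3: pose=(0,4,N); sL=5/4, sR=40/17; mL=-245/68, mR=235/136; mL+mR=-15/8 → advance -1; mR−mL=725/136 → turn +1·90°
n=4: pose=(0,3,W); sL=160/53, sR=160/113; mL=-26560/5989, mR=-560/5989; mL+mR=-240/53 → advance -1; mR−mL=26000/5989 → turn +1·90°
n=5: pose=(1,3,S); sL=16, sR=80/29; mL=-544/29, mR=-152/29; mL+mR=-24 → advance -1; mR−mL=392/29 → turn +1·90°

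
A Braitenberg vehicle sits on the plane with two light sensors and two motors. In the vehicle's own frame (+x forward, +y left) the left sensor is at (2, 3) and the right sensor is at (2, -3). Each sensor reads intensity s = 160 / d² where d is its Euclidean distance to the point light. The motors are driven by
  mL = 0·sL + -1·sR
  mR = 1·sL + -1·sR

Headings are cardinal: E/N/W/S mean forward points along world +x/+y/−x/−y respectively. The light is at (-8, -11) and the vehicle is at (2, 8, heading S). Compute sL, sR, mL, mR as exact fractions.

80/229 80/169 -80/169 -4800/38701

left sensor world pos  = (5, 6); dL² = 458
right sensor world pos = (-1, 6); dR² = 338
sL = 160/458 = 80/229
sR = 160/338 = 80/169
mL = 0·sL + -1·sR = -80/169
mR = 1·sL + -1·sR = -4800/38701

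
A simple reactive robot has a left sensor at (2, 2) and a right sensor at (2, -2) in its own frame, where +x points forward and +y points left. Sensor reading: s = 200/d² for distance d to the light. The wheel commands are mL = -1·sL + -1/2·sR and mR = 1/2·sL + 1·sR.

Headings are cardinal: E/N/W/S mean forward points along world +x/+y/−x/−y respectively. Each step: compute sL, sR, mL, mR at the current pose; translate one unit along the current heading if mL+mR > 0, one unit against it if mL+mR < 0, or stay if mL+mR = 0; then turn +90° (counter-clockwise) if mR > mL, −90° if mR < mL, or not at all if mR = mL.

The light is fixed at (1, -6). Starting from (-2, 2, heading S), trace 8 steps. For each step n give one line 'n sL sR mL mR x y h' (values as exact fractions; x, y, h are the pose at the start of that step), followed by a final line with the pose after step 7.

n=0: pose=(-2,2,S); sL=200/37, sR=200/61; mL=-15900/2257, mR=13500/2257; mL+mR=-2400/2257 → advance -1; mR−mL=29400/2257 → turn +1·90°
n=1: pose=(-2,3,E); sL=100/61, sR=4; mL=-222/61, mR=294/61; mL+mR=72/61 → advance +1; mR−mL=516/61 → turn +1·90°
n=2: pose=(-1,3,N); sL=200/137, sR=200/121; mL=-37900/16577, mR=39500/16577; mL+mR=1600/16577 → advance +1; mR−mL=77400/16577 → turn +1·90°
n=3: pose=(-1,4,W); sL=5/2, sR=5/4; mL=-25/8, mR=5/2; mL+mR=-5/8 → advance -1; mR−mL=45/8 → turn +1·90°
n=4: pose=(0,4,S); sL=40/13, sR=200/73; mL=-4220/949, mR=4060/949; mL+mR=-160/949 → advance -1; mR−mL=8280/949 → turn +1·90°
n=5: pose=(0,5,E); sL=20/17, sR=100/41; mL=-1670/697, mR=2110/697; mL+mR=440/697 → advance +1; mR−mL=3780/697 → turn +1·90°
n=6: pose=(1,5,N); sL=200/173, sR=200/173; mL=-300/173, mR=300/173; mL+mR=0 → advance +0; mR−mL=600/173 → turn +1·90°
n=7: pose=(1,5,W); sL=40/17, sR=200/173; mL=-8620/2941, mR=6860/2941; mL+mR=-1760/2941 → advance -1; mR−mL=15480/2941 → turn +1·90°

0 200/37 200/61 -15900/2257 13500/2257 -2 2 S
1 100/61 4 -222/61 294/61 -2 3 E
2 200/137 200/121 -37900/16577 39500/16577 -1 3 N
3 5/2 5/4 -25/8 5/2 -1 4 W
4 40/13 200/73 -4220/949 4060/949 0 4 S
5 20/17 100/41 -1670/697 2110/697 0 5 E
6 200/173 200/173 -300/173 300/173 1 5 N
7 40/17 200/173 -8620/2941 6860/2941 1 5 W
final 2 5 S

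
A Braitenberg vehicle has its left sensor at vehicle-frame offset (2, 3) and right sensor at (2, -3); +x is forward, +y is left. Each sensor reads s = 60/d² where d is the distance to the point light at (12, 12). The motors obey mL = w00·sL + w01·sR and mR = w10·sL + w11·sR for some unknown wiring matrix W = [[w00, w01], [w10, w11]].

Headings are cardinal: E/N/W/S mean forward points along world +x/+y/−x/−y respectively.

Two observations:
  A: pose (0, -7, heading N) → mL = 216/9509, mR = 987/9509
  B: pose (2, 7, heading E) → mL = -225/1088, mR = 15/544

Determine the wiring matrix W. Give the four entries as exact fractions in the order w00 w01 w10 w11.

-1/2 1/2 -1/2 1

obs A: pose=(0,-7,N) → sL=30/257, sR=6/37, mL=216/9509, mR=987/9509
obs B: pose=(2,7,E) → sL=15/17, sR=15/32, mL=-225/1088, mR=15/544
sensor matrix S = [[30/257, 6/37], [15/17, 15/32]]; det S = -228555/2586448
solve [mL_A; mL_B] = S·[w00; w01] and [mR_A; mR_B] = S·[w10; w11]:
  w00 = -1/2, w01 = 1/2, w10 = -1/2, w11 = 1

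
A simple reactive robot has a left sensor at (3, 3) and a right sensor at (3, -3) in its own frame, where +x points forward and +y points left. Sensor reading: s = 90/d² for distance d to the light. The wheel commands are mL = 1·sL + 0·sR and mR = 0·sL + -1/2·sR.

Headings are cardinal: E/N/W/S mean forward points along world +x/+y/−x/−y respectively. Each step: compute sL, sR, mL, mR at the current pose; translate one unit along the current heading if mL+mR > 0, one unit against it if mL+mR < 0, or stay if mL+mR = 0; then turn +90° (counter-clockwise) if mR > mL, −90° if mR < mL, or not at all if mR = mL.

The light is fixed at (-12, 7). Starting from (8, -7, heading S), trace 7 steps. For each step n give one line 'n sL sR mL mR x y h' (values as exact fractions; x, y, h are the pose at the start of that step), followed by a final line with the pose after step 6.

n=0: pose=(8,-7,S); sL=45/409, sR=45/289; mL=45/409, mR=-45/578; mL+mR=7605/236402 → advance +1; mR−mL=-44415/236402 → turn -1·90°
n=1: pose=(8,-8,W); sL=90/613, sR=90/433; mL=90/613, mR=-45/433; mL+mR=11385/265429 → advance +1; mR−mL=-66555/265429 → turn -1·90°
n=2: pose=(7,-8,N); sL=9/40, sR=45/314; mL=9/40, mR=-45/628; mL+mR=963/6280 → advance +1; mR−mL=-1863/6280 → turn -1·90°
n=3: pose=(7,-7,E); sL=18/121, sR=90/773; mL=18/121, mR=-45/773; mL+mR=8469/93533 → advance +1; mR−mL=-19359/93533 → turn -1·90°
n=4: pose=(8,-7,S); sL=45/409, sR=45/289; mL=45/409, mR=-45/578; mL+mR=7605/236402 → advance +1; mR−mL=-44415/236402 → turn -1·90°
n=5: pose=(8,-8,W); sL=90/613, sR=90/433; mL=90/613, mR=-45/433; mL+mR=11385/265429 → advance +1; mR−mL=-66555/265429 → turn -1·90°
n=6: pose=(7,-8,N); sL=9/40, sR=45/314; mL=9/40, mR=-45/628; mL+mR=963/6280 → advance +1; mR−mL=-1863/6280 → turn -1·90°

0 45/409 45/289 45/409 -45/578 8 -7 S
1 90/613 90/433 90/613 -45/433 8 -8 W
2 9/40 45/314 9/40 -45/628 7 -8 N
3 18/121 90/773 18/121 -45/773 7 -7 E
4 45/409 45/289 45/409 -45/578 8 -7 S
5 90/613 90/433 90/613 -45/433 8 -8 W
6 9/40 45/314 9/40 -45/628 7 -8 N
final 7 -7 E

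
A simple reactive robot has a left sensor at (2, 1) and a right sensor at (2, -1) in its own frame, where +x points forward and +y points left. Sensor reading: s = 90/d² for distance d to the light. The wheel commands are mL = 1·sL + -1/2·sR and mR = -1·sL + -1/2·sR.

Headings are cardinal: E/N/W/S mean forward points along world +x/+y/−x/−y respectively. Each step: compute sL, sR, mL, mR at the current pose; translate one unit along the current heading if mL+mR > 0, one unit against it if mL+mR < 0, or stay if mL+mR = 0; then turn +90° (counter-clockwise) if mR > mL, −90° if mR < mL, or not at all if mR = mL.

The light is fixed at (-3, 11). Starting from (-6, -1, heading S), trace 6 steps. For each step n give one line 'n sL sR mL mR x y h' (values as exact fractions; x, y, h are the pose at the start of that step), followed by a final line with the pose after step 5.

n=0: pose=(-6,-1,S); sL=9/20, sR=45/106; mL=63/265, mR=-351/530; mL+mR=-45/106 → advance -1; mR−mL=-9/10 → turn -1·90°
n=1: pose=(-6,0,W); sL=90/169, sR=18/25; mL=729/4225, mR=-3771/4225; mL+mR=-18/25 → advance -1; mR−mL=-180/169 → turn -1·90°
n=2: pose=(-5,0,N); sL=1, sR=45/41; mL=37/82, mR=-127/82; mL+mR=-45/41 → advance -1; mR−mL=-2 → turn -1·90°
n=3: pose=(-5,-1,E); sL=90/121, sR=90/169; mL=9765/20449, mR=-20655/20449; mL+mR=-90/169 → advance -1; mR−mL=-180/121 → turn -1·90°
n=4: pose=(-6,-1,S); sL=9/20, sR=45/106; mL=63/265, mR=-351/530; mL+mR=-45/106 → advance -1; mR−mL=-9/10 → turn -1·90°
n=5: pose=(-6,0,W); sL=90/169, sR=18/25; mL=729/4225, mR=-3771/4225; mL+mR=-18/25 → advance -1; mR−mL=-180/169 → turn -1·90°

0 9/20 45/106 63/265 -351/530 -6 -1 S
1 90/169 18/25 729/4225 -3771/4225 -6 0 W
2 1 45/41 37/82 -127/82 -5 0 N
3 90/121 90/169 9765/20449 -20655/20449 -5 -1 E
4 9/20 45/106 63/265 -351/530 -6 -1 S
5 90/169 18/25 729/4225 -3771/4225 -6 0 W
final -5 0 N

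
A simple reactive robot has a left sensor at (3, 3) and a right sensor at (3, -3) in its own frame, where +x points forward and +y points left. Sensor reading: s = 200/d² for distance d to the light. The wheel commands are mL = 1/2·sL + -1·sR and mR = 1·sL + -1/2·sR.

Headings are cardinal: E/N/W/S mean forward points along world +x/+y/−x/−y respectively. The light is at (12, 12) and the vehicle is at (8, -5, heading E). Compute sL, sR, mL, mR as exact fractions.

left sensor world pos  = (11, -2); dL² = 197
right sensor world pos = (11, -8); dR² = 401
sL = 200/197 = 200/197
sR = 200/401 = 200/401
mL = 1/2·sL + -1·sR = 700/78997
mR = 1·sL + -1/2·sR = 60500/78997

200/197 200/401 700/78997 60500/78997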